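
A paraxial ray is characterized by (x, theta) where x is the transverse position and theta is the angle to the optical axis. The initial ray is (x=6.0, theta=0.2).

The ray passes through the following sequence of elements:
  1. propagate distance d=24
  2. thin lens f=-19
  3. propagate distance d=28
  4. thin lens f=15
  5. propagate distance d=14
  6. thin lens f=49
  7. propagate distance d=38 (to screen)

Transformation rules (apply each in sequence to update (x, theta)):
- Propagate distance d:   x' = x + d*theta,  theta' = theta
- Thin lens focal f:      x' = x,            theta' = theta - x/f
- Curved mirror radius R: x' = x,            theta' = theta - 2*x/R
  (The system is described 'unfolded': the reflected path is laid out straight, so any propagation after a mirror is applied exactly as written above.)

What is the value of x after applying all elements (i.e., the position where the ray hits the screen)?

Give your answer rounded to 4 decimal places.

Initial: x=6.0000 theta=0.2000
After 1 (propagate distance d=24): x=10.8000 theta=0.2000
After 2 (thin lens f=-19): x=10.8000 theta=73/95 (≈0.7684)
After 3 (propagate distance d=28): x=614/19 (≈32.3158) theta=73/95 (≈0.7684)
After 4 (thin lens f=15): x=614/19 (≈32.3158) theta=-79/57 (≈-1.3860)
After 5 (propagate distance d=14): x=736/57 (≈12.9123) theta=-79/57 (≈-1.3860)
After 6 (thin lens f=49): x=736/57 (≈12.9123) theta=-4607/2793 (≈-1.6495)
After 7 (propagate distance d=38 (to screen)): x=-46334/931 (≈-49.7680) theta=-4607/2793 (≈-1.6495)
Rounded to 4 decimal places: x = -49.7680

Answer: -49.7680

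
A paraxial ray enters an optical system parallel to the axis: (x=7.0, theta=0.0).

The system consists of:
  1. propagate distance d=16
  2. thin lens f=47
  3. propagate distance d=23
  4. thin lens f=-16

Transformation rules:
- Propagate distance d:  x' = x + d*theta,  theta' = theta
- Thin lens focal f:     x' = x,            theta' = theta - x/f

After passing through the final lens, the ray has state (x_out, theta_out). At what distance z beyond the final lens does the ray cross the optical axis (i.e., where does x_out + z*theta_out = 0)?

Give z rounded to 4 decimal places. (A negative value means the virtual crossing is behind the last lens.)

Initial: x=7.0000 theta=0.0000
After 1 (propagate distance d=16): x=7.0000 theta=0.0000
After 2 (thin lens f=47): x=7.0000 theta=-7/47 (≈-0.1489)
After 3 (propagate distance d=23): x=168/47 (≈3.5745) theta=-7/47 (≈-0.1489)
After 4 (thin lens f=-16): x=168/47 (≈3.5745) theta=7/94 (≈0.0745)
z_focus = -x_out/theta_out = -(168/47)/(7/94) = -48.0000
Rounded to 4 decimal places: z = -48.0000

Answer: -48.0000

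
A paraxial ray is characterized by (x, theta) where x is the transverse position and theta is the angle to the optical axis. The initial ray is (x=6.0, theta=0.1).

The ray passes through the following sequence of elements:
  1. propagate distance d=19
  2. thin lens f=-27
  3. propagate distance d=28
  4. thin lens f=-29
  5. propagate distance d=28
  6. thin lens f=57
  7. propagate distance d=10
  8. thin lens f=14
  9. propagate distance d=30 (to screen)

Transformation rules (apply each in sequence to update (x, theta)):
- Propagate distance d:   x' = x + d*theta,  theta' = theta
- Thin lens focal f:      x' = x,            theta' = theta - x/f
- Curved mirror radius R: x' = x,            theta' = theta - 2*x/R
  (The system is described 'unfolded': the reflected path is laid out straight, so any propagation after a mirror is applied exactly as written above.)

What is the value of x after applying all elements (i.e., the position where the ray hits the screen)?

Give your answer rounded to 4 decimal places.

Initial: x=6.0000 theta=0.1000
After 1 (propagate distance d=19): x=7.9000 theta=0.1000
After 2 (thin lens f=-27): x=7.9000 theta=53/135 (≈0.3926)
After 3 (propagate distance d=28): x=5101/270 (≈18.8926) theta=53/135 (≈0.3926)
After 4 (thin lens f=-29): x=5101/270 (≈18.8926) theta=545/522 (≈1.0441)
After 5 (propagate distance d=28): x=376829/7830 (≈48.1263) theta=545/522 (≈1.0441)
After 6 (thin lens f=57): x=376829/7830 (≈48.1263) theta=1537/7695 (≈0.1997)
After 7 (propagate distance d=10): x=22370713/446310 (≈50.1237) theta=1537/7695 (≈0.1997)
After 8 (thin lens f=14): x=22370713/446310 (≈50.1237) theta=-21122669/6248340 (≈-3.3805)
After 9 (propagate distance d=30 (to screen)): x=-80122522/1562085 (≈-51.2920) theta=-21122669/6248340 (≈-3.3805)
Rounded to 4 decimal places: x = -51.2920

Answer: -51.2920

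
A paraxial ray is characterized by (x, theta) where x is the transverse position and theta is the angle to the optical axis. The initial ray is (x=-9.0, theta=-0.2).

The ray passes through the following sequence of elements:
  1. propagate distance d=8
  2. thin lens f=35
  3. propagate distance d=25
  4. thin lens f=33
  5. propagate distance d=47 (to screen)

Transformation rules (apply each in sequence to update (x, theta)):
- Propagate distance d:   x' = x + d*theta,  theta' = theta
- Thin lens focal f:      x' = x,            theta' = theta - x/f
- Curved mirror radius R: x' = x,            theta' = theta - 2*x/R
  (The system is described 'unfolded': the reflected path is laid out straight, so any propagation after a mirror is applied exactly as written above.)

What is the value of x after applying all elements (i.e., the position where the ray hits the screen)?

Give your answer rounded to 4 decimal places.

Initial: x=-9.0000 theta=-0.2000
After 1 (propagate distance d=8): x=-10.6000 theta=-0.2000
After 2 (thin lens f=35): x=-10.6000 theta=18/175 (≈0.1029)
After 3 (propagate distance d=25): x=-281/35 (≈-8.0286) theta=18/175 (≈0.1029)
After 4 (thin lens f=33): x=-281/35 (≈-8.0286) theta=1999/5775 (≈0.3461)
After 5 (propagate distance d=47 (to screen)): x=47588/5775 (≈8.2403) theta=1999/5775 (≈0.3461)
Rounded to 4 decimal places: x = 8.2403

Answer: 8.2403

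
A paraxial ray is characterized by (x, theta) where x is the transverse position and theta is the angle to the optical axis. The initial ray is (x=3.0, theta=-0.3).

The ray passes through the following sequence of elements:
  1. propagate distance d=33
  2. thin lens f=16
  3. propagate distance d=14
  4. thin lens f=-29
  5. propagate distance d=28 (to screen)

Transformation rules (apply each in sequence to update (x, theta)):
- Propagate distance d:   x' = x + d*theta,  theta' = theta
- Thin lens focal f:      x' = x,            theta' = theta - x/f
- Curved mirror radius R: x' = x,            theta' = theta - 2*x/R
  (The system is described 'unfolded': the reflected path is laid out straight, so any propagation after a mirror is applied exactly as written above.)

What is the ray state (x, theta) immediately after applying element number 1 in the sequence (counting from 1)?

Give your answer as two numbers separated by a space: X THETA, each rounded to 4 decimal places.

Initial: x=3.0000 theta=-0.3000
After 1 (propagate distance d=33): x=-6.9000 theta=-0.3000
Rounded to 4 decimal places: x = -6.9000, theta = -0.3000

Answer: -6.9000 -0.3000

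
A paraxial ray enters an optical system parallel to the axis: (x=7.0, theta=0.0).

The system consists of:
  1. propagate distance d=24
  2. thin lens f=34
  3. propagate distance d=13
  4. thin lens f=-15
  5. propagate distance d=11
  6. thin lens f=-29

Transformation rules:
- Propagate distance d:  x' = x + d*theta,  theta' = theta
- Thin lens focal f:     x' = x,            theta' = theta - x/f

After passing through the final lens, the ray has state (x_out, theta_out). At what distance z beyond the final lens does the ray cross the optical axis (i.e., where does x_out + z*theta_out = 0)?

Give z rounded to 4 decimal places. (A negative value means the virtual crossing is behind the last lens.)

Answer: -19.9081

Derivation:
Initial: x=7.0000 theta=0.0000
After 1 (propagate distance d=24): x=7.0000 theta=0.0000
After 2 (thin lens f=34): x=7.0000 theta=-7/34 (≈-0.2059)
After 3 (propagate distance d=13): x=147/34 (≈4.3235) theta=-7/34 (≈-0.2059)
After 4 (thin lens f=-15): x=147/34 (≈4.3235) theta=7/85 (≈0.0824)
After 5 (propagate distance d=11): x=889/170 (≈5.2294) theta=7/85 (≈0.0824)
After 6 (thin lens f=-29): x=889/170 (≈5.2294) theta=259/986 (≈0.2627)
z_focus = -x_out/theta_out = -(889/170)/(259/986) = -3683/185 ≈ -19.9081
Rounded to 4 decimal places: z = -19.9081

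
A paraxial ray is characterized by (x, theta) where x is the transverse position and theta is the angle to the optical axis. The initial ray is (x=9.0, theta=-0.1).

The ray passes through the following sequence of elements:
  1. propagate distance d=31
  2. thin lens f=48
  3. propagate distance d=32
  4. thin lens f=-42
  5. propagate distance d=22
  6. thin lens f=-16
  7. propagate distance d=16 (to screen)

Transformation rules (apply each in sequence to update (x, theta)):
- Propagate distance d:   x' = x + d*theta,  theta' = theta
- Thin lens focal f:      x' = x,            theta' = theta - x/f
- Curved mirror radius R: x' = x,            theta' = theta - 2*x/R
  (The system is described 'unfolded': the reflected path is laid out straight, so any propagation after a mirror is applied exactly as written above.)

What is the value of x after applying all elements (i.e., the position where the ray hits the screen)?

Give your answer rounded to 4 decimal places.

Initial: x=9.0000 theta=-0.1000
After 1 (propagate distance d=31): x=5.9000 theta=-0.1000
After 2 (thin lens f=48): x=5.9000 theta=-107/480 (≈-0.2229)
After 3 (propagate distance d=32): x=-37/30 (≈-1.2333) theta=-107/480 (≈-0.2229)
After 4 (thin lens f=-42): x=-37/30 (≈-1.2333) theta=-2543/10080 (≈-0.2523)
After 5 (propagate distance d=22): x=-34189/5040 (≈-6.7835) theta=-2543/10080 (≈-0.2523)
After 6 (thin lens f=-16): x=-34189/5040 (≈-6.7835) theta=-54533/80640 (≈-0.6763)
After 7 (propagate distance d=16 (to screen)): x=-4929/280 (≈-17.6036) theta=-54533/80640 (≈-0.6763)
Rounded to 4 decimal places: x = -17.6036

Answer: -17.6036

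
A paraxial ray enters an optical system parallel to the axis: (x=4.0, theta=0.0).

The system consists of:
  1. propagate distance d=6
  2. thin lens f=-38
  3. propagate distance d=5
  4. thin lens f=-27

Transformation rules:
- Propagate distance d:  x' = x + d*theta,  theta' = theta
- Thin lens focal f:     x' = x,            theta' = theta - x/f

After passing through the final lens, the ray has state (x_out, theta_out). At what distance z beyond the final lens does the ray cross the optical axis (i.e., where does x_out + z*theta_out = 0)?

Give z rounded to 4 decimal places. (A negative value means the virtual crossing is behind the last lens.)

Answer: -16.5857

Derivation:
Initial: x=4.0000 theta=0.0000
After 1 (propagate distance d=6): x=4.0000 theta=0.0000
After 2 (thin lens f=-38): x=4.0000 theta=2/19 (≈0.1053)
After 3 (propagate distance d=5): x=86/19 (≈4.5263) theta=2/19 (≈0.1053)
After 4 (thin lens f=-27): x=86/19 (≈4.5263) theta=140/513 (≈0.2729)
z_focus = -x_out/theta_out = -(86/19)/(140/513) = -1161/70 ≈ -16.5857
Rounded to 4 decimal places: z = -16.5857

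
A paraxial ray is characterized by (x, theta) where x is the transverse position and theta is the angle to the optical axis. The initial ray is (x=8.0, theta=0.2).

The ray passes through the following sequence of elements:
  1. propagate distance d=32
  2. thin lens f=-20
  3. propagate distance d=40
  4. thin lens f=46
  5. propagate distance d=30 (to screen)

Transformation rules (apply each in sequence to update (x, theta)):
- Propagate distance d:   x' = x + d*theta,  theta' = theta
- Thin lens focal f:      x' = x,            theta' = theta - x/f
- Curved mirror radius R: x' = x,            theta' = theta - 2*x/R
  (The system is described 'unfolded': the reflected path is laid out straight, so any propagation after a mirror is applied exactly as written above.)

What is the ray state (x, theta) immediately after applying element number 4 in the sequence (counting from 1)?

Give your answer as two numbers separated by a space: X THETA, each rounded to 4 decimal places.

Answer: 51.2000 -0.1930

Derivation:
Initial: x=8.0000 theta=0.2000
After 1 (propagate distance d=32): x=14.4000 theta=0.2000
After 2 (thin lens f=-20): x=14.4000 theta=0.9200
After 3 (propagate distance d=40): x=51.2000 theta=0.9200
After 4 (thin lens f=46): x=51.2000 theta=-111/575 (≈-0.1930)
Rounded to 4 decimal places: x = 51.2000, theta = -0.1930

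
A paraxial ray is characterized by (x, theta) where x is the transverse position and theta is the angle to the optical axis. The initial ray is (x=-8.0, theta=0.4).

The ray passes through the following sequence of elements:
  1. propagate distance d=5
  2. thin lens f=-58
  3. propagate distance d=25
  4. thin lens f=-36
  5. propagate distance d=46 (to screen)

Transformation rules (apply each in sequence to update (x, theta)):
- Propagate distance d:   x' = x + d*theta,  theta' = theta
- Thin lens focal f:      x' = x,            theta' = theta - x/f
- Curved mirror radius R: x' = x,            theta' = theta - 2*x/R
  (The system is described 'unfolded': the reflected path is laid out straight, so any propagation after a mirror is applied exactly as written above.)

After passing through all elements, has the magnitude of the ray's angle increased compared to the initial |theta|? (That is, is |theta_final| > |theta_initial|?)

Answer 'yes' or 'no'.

Initial: x=-8.0000 theta=0.4000
After 1 (propagate distance d=5): x=-6.0000 theta=0.4000
After 2 (thin lens f=-58): x=-6.0000 theta=43/145 (≈0.2966)
After 3 (propagate distance d=25): x=41/29 (≈1.4138) theta=43/145 (≈0.2966)
After 4 (thin lens f=-36): x=41/29 (≈1.4138) theta=1753/5220 (≈0.3358)
After 5 (propagate distance d=46 (to screen)): x=44009/2610 (≈16.8617) theta=1753/5220 (≈0.3358)
|theta_initial|=0.4000 |theta_final|=1753/5220 (≈0.3358) -> not increased

Answer: no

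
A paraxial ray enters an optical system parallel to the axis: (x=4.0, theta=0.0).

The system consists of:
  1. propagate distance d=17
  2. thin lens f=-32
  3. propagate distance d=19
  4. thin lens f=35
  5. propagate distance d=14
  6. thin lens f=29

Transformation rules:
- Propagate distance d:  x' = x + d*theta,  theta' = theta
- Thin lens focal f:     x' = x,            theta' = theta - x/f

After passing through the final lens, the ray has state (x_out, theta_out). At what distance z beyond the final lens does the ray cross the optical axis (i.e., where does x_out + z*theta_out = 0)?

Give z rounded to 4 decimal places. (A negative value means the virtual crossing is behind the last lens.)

Answer: 22.3551

Derivation:
Initial: x=4.0000 theta=0.0000
After 1 (propagate distance d=17): x=4.0000 theta=0.0000
After 2 (thin lens f=-32): x=4.0000 theta=0.1250
After 3 (propagate distance d=19): x=6.3750 theta=0.1250
After 4 (thin lens f=35): x=6.3750 theta=-2/35 (≈-0.0571)
After 5 (propagate distance d=14): x=5.5750 theta=-2/35 (≈-0.0571)
After 6 (thin lens f=29): x=5.5750 theta=-405/1624 (≈-0.2494)
z_focus = -x_out/theta_out = -(5.5750)/(-405/1624) = 45269/2025 ≈ 22.3551
Rounded to 4 decimal places: z = 22.3551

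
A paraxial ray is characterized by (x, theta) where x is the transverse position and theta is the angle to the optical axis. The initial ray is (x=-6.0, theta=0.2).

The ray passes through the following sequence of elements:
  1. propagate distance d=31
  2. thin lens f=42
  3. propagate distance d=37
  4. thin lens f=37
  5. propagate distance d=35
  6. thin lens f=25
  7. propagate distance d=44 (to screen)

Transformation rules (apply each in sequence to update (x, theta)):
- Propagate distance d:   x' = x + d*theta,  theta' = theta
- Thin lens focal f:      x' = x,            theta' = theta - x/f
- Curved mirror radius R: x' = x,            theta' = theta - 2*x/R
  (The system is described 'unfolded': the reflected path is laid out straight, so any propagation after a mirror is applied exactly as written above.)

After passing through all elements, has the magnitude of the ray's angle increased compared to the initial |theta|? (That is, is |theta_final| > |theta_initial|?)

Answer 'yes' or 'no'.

Answer: yes

Derivation:
Initial: x=-6.0000 theta=0.2000
After 1 (propagate distance d=31): x=0.2000 theta=0.2000
After 2 (thin lens f=42): x=0.2000 theta=41/210 (≈0.1952)
After 3 (propagate distance d=37): x=1559/210 (≈7.4238) theta=41/210 (≈0.1952)
After 4 (thin lens f=37): x=1559/210 (≈7.4238) theta=-1/185 (≈-0.0054)
After 5 (propagate distance d=35): x=56213/7770 (≈7.2346) theta=-1/185 (≈-0.0054)
After 6 (thin lens f=25): x=56213/7770 (≈7.2346) theta=-57263/194250 (≈-0.2948)
After 7 (propagate distance d=44 (to screen)): x=-1114247/194250 (≈-5.7361) theta=-57263/194250 (≈-0.2948)
|theta_initial|=0.2000 |theta_final|=57263/194250 (≈0.2948) -> increased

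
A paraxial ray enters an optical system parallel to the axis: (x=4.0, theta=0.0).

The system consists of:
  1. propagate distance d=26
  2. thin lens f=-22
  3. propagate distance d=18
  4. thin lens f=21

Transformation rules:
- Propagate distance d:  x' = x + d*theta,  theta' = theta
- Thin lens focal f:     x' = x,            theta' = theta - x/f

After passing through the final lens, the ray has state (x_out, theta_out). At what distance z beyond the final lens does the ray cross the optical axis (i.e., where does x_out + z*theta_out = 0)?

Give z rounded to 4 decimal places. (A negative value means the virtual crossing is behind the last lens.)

Answer: 44.2105

Derivation:
Initial: x=4.0000 theta=0.0000
After 1 (propagate distance d=26): x=4.0000 theta=0.0000
After 2 (thin lens f=-22): x=4.0000 theta=2/11 (≈0.1818)
After 3 (propagate distance d=18): x=80/11 (≈7.2727) theta=2/11 (≈0.1818)
After 4 (thin lens f=21): x=80/11 (≈7.2727) theta=-38/231 (≈-0.1645)
z_focus = -x_out/theta_out = -(80/11)/(-38/231) = 840/19 ≈ 44.2105
Rounded to 4 decimal places: z = 44.2105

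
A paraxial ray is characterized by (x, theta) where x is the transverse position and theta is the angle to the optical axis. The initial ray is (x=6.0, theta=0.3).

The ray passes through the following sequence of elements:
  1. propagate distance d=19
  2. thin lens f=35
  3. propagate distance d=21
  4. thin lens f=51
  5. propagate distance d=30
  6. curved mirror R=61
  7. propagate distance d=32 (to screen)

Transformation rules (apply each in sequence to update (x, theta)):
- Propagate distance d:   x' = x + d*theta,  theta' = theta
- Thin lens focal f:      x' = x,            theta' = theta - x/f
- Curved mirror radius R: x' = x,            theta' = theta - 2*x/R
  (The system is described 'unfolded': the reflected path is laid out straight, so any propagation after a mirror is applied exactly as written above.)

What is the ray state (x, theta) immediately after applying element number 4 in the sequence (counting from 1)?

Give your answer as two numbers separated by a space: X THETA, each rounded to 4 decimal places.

Initial: x=6.0000 theta=0.3000
After 1 (propagate distance d=19): x=11.7000 theta=0.3000
After 2 (thin lens f=35): x=11.7000 theta=-6/175 (≈-0.0343)
After 3 (propagate distance d=21): x=10.9800 theta=-6/175 (≈-0.0343)
After 4 (thin lens f=51): x=10.9800 theta=-297/1190 (≈-0.2496)
Rounded to 4 decimal places: x = 10.9800, theta = -0.2496

Answer: 10.9800 -0.2496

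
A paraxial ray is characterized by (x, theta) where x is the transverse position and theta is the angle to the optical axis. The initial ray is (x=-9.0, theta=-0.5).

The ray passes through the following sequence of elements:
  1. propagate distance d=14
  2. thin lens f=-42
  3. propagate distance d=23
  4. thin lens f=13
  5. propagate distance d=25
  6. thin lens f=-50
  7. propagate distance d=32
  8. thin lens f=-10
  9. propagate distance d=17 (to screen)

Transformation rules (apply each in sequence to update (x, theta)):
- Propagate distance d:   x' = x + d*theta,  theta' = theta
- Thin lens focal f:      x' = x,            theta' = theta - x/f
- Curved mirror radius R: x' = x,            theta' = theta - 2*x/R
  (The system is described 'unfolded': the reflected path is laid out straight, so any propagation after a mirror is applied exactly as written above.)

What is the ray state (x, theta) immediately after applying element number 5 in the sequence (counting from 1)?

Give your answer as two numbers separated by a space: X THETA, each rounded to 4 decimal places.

Answer: 11.4487 1.9084

Derivation:
Initial: x=-9.0000 theta=-0.5000
After 1 (propagate distance d=14): x=-16.0000 theta=-0.5000
After 2 (thin lens f=-42): x=-16.0000 theta=-37/42 (≈-0.8810)
After 3 (propagate distance d=23): x=-1523/42 (≈-36.2619) theta=-37/42 (≈-0.8810)
After 4 (thin lens f=13): x=-1523/42 (≈-36.2619) theta=521/273 (≈1.9084)
After 5 (propagate distance d=25): x=893/78 (≈11.4487) theta=521/273 (≈1.9084)
Rounded to 4 decimal places: x = 11.4487, theta = 1.9084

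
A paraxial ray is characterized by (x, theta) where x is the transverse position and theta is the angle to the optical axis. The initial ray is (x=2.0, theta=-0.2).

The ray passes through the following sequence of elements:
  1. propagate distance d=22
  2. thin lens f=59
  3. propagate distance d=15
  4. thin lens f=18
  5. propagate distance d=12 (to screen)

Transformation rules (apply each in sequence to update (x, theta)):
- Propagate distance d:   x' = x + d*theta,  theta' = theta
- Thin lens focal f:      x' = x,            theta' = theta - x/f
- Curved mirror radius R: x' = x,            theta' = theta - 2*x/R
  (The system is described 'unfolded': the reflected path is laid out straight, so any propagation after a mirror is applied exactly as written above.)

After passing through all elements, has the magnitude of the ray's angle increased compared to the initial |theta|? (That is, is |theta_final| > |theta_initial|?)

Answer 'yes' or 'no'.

Answer: no

Derivation:
Initial: x=2.0000 theta=-0.2000
After 1 (propagate distance d=22): x=-2.4000 theta=-0.2000
After 2 (thin lens f=59): x=-2.4000 theta=-47/295 (≈-0.1593)
After 3 (propagate distance d=15): x=-1413/295 (≈-4.7898) theta=-47/295 (≈-0.1593)
After 4 (thin lens f=18): x=-1413/295 (≈-4.7898) theta=63/590 (≈0.1068)
After 5 (propagate distance d=12 (to screen)): x=-207/59 (≈-3.5085) theta=63/590 (≈0.1068)
|theta_initial|=0.2000 |theta_final|=63/590 (≈0.1068) -> not increased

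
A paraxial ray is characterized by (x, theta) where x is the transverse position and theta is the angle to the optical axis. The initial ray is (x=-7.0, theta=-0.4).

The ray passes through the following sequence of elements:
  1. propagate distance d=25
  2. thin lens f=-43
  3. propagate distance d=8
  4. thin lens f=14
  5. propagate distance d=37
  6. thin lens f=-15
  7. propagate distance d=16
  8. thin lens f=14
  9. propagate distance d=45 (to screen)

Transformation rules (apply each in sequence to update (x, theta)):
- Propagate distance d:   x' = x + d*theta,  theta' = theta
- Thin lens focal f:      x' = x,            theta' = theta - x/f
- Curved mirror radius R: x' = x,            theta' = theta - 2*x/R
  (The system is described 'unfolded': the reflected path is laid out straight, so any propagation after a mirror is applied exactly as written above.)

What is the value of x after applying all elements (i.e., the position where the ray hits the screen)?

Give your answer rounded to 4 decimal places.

Initial: x=-7.0000 theta=-0.4000
After 1 (propagate distance d=25): x=-17.0000 theta=-0.4000
After 2 (thin lens f=-43): x=-17.0000 theta=-171/215 (≈-0.7953)
After 3 (propagate distance d=8): x=-5023/215 (≈-23.3628) theta=-171/215 (≈-0.7953)
After 4 (thin lens f=14): x=-5023/215 (≈-23.3628) theta=2629/3010 (≈0.8734)
After 5 (propagate distance d=37): x=26951/3010 (≈8.9538) theta=2629/3010 (≈0.8734)
After 6 (thin lens f=-15): x=26951/3010 (≈8.9538) theta=33193/22575 (≈1.4703)
After 7 (propagate distance d=16): x=1466441/45150 (≈32.4793) theta=33193/22575 (≈1.4703)
After 8 (thin lens f=14): x=1466441/45150 (≈32.4793) theta=-537037/632100 (≈-0.8496)
After 9 (propagate distance d=45 (to screen)): x=-3636491/632100 (≈-5.7530) theta=-537037/632100 (≈-0.8496)
Rounded to 4 decimal places: x = -5.7530

Answer: -5.7530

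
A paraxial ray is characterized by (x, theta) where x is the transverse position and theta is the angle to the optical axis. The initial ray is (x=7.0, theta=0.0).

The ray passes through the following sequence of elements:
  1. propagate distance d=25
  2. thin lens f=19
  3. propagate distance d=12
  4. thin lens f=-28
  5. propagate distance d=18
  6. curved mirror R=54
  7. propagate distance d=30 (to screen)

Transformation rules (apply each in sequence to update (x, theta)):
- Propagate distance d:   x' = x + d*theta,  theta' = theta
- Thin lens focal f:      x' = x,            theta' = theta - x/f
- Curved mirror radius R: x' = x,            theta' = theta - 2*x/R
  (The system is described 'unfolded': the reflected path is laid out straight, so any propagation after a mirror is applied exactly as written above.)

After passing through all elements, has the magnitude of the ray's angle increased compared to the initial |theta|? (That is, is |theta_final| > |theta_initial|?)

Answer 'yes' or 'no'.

Answer: yes

Derivation:
Initial: x=7.0000 theta=0.0000
After 1 (propagate distance d=25): x=7.0000 theta=0.0000
After 2 (thin lens f=19): x=7.0000 theta=-7/19 (≈-0.3684)
After 3 (propagate distance d=12): x=49/19 (≈2.5789) theta=-7/19 (≈-0.3684)
After 4 (thin lens f=-28): x=49/19 (≈2.5789) theta=-21/76 (≈-0.2763)
After 5 (propagate distance d=18): x=-91/38 (≈-2.3947) theta=-21/76 (≈-0.2763)
After 6 (curved mirror R=54): x=-91/38 (≈-2.3947) theta=-385/2052 (≈-0.1876)
After 7 (propagate distance d=30 (to screen)): x=-1372/171 (≈-8.0234) theta=-385/2052 (≈-0.1876)
|theta_initial|=0.0000 |theta_final|=385/2052 (≈0.1876) -> increased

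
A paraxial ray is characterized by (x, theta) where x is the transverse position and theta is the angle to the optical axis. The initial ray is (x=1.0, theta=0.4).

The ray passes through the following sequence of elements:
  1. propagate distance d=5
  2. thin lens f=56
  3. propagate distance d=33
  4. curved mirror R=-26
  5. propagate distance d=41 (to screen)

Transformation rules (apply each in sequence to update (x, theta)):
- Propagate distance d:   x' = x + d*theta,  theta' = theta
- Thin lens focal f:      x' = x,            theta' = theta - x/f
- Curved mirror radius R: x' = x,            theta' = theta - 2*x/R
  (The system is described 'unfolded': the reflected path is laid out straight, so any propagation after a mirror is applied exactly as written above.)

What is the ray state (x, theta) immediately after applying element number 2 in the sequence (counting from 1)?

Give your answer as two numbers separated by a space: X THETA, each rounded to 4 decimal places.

Answer: 3.0000 0.3464

Derivation:
Initial: x=1.0000 theta=0.4000
After 1 (propagate distance d=5): x=3.0000 theta=0.4000
After 2 (thin lens f=56): x=3.0000 theta=97/280 (≈0.3464)
Rounded to 4 decimal places: x = 3.0000, theta = 0.3464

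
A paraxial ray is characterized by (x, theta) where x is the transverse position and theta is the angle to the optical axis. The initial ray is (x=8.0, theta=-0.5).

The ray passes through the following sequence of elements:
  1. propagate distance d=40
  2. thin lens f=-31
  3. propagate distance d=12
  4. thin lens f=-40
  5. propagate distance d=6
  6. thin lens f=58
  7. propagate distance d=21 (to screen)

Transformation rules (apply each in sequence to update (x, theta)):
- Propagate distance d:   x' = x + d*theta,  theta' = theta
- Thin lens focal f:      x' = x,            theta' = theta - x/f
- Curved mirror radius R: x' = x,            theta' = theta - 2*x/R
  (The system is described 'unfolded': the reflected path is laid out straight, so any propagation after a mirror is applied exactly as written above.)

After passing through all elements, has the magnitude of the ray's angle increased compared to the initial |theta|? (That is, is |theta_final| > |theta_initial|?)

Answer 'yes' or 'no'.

Answer: yes

Derivation:
Initial: x=8.0000 theta=-0.5000
After 1 (propagate distance d=40): x=-12.0000 theta=-0.5000
After 2 (thin lens f=-31): x=-12.0000 theta=-55/62 (≈-0.8871)
After 3 (propagate distance d=12): x=-702/31 (≈-22.6452) theta=-55/62 (≈-0.8871)
After 4 (thin lens f=-40): x=-702/31 (≈-22.6452) theta=-901/620 (≈-1.4532)
After 5 (propagate distance d=6): x=-9723/310 (≈-31.3645) theta=-901/620 (≈-1.4532)
After 6 (thin lens f=58): x=-9723/310 (≈-31.3645) theta=-8203/8990 (≈-0.9125)
After 7 (propagate distance d=21 (to screen)): x=-45423/899 (≈-50.5261) theta=-8203/8990 (≈-0.9125)
|theta_initial|=0.5000 |theta_final|=8203/8990 (≈0.9125) -> increased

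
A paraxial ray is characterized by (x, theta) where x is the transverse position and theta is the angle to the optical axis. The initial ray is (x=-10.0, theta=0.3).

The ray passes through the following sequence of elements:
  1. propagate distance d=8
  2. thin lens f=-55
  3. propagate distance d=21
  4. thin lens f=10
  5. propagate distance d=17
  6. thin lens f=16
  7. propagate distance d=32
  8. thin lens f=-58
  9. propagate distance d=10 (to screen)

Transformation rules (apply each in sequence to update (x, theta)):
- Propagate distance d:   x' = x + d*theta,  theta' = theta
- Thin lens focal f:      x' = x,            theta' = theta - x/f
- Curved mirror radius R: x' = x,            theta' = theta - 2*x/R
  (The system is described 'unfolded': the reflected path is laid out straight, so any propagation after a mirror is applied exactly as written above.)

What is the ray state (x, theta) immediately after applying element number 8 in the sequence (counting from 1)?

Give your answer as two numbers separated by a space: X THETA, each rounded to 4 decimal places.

Answer: 12.9318 0.4492

Derivation:
Initial: x=-10.0000 theta=0.3000
After 1 (propagate distance d=8): x=-7.6000 theta=0.3000
After 2 (thin lens f=-55): x=-7.6000 theta=89/550 (≈0.1618)
After 3 (propagate distance d=21): x=-2311/550 (≈-4.2018) theta=89/550 (≈0.1618)
After 4 (thin lens f=10): x=-2311/550 (≈-4.2018) theta=0.5820
After 5 (propagate distance d=17): x=31307/5500 (≈5.6922) theta=0.5820
After 6 (thin lens f=16): x=31307/5500 (≈5.6922) theta=19909/88000 (≈0.2262)
After 7 (propagate distance d=32): x=569/44 (≈12.9318) theta=19909/88000 (≈0.2262)
After 8 (thin lens f=-58): x=569/44 (≈12.9318) theta=1146361/2552000 (≈0.4492)
Rounded to 4 decimal places: x = 12.9318, theta = 0.4492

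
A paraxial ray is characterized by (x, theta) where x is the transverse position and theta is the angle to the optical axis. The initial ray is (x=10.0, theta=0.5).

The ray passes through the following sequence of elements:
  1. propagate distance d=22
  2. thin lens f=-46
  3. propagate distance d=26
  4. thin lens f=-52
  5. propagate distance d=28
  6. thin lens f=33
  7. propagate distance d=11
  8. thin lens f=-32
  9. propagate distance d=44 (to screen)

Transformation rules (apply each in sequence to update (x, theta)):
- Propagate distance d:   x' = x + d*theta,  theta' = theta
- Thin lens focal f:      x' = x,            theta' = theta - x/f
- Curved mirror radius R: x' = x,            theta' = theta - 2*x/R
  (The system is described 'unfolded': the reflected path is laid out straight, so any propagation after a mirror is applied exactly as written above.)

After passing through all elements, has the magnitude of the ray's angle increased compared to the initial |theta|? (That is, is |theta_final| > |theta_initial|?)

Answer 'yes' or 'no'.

Initial: x=10.0000 theta=0.5000
After 1 (propagate distance d=22): x=21.0000 theta=0.5000
After 2 (thin lens f=-46): x=21.0000 theta=22/23 (≈0.9565)
After 3 (propagate distance d=26): x=1055/23 (≈45.8696) theta=22/23 (≈0.9565)
After 4 (thin lens f=-52): x=1055/23 (≈45.8696) theta=2199/1196 (≈1.8386)
After 5 (propagate distance d=28): x=29108/299 (≈97.3512) theta=2199/1196 (≈1.8386)
After 6 (thin lens f=33): x=29108/299 (≈97.3512) theta=-43865/39468 (≈-1.1114)
After 7 (propagate distance d=11): x=305431/3588 (≈85.1257) theta=-43865/39468 (≈-1.1114)
After 8 (thin lens f=-32): x=305431/3588 (≈85.1257) theta=1956061/1262976 (≈1.5488)
After 9 (propagate distance d=44 (to screen)): x=63761/416 (≈153.2716) theta=1956061/1262976 (≈1.5488)
|theta_initial|=0.5000 |theta_final|=1956061/1262976 (≈1.5488) -> increased

Answer: yes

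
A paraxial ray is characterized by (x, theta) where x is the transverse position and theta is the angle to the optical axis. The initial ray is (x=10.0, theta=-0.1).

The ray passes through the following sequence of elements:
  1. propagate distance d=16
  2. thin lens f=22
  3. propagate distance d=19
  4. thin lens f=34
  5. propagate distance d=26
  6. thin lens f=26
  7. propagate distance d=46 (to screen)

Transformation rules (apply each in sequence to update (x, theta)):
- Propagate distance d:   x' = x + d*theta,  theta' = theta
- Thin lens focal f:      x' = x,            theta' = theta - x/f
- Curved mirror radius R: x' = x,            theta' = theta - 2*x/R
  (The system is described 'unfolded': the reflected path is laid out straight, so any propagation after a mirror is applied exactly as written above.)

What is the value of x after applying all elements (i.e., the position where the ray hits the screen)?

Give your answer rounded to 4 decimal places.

Answer: -11.3698

Derivation:
Initial: x=10.0000 theta=-0.1000
After 1 (propagate distance d=16): x=8.4000 theta=-0.1000
After 2 (thin lens f=22): x=8.4000 theta=-53/110 (≈-0.4818)
After 3 (propagate distance d=19): x=-83/110 (≈-0.7545) theta=-53/110 (≈-0.4818)
After 4 (thin lens f=34): x=-83/110 (≈-0.7545) theta=-1719/3740 (≈-0.4596)
After 5 (propagate distance d=26): x=-11879/935 (≈-12.7048) theta=-1719/3740 (≈-0.4596)
After 6 (thin lens f=26): x=-11879/935 (≈-12.7048) theta=83/2860 (≈0.0290)
After 7 (propagate distance d=46 (to screen)): x=-276401/24310 (≈-11.3698) theta=83/2860 (≈0.0290)
Rounded to 4 decimal places: x = -11.3698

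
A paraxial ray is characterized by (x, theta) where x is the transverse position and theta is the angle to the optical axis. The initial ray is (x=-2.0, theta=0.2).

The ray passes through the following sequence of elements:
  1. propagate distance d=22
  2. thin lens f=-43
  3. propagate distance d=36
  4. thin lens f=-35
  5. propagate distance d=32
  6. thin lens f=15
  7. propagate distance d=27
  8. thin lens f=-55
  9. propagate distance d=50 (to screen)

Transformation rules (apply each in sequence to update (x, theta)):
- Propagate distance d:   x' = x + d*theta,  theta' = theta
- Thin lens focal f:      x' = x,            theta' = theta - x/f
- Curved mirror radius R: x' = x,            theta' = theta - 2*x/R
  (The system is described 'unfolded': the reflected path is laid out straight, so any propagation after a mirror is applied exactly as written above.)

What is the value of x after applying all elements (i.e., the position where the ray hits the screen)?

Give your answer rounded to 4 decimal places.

Initial: x=-2.0000 theta=0.2000
After 1 (propagate distance d=22): x=2.4000 theta=0.2000
After 2 (thin lens f=-43): x=2.4000 theta=11/43 (≈0.2558)
After 3 (propagate distance d=36): x=2496/215 (≈11.6093) theta=11/43 (≈0.2558)
After 4 (thin lens f=-35): x=2496/215 (≈11.6093) theta=4421/7525 (≈0.5875)
After 5 (propagate distance d=32): x=228832/7525 (≈30.4096) theta=4421/7525 (≈0.5875)
After 6 (thin lens f=15): x=228832/7525 (≈30.4096) theta=-162517/112875 (≈-1.4398)
After 7 (propagate distance d=27): x=-45499/5375 (≈-8.4649) theta=-162517/112875 (≈-1.4398)
After 8 (thin lens f=-55): x=-45499/5375 (≈-8.4649) theta=-9893914/6208125 (≈-1.5937)
After 9 (propagate distance d=50 (to screen)): x=-109449409/1241625 (≈-88.1501) theta=-9893914/6208125 (≈-1.5937)
Rounded to 4 decimal places: x = -88.1501

Answer: -88.1501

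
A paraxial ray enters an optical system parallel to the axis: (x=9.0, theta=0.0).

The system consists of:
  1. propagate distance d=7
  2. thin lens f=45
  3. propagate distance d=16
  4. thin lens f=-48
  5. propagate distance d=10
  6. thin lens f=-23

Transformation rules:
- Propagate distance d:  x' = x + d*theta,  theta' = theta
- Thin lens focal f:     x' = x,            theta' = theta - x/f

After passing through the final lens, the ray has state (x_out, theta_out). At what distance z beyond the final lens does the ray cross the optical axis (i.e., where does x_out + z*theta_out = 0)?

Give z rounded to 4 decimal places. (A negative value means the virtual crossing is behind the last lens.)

Initial: x=9.0000 theta=0.0000
After 1 (propagate distance d=7): x=9.0000 theta=0.0000
After 2 (thin lens f=45): x=9.0000 theta=-0.2000
After 3 (propagate distance d=16): x=5.8000 theta=-0.2000
After 4 (thin lens f=-48): x=5.8000 theta=-19/240 (≈-0.0792)
After 5 (propagate distance d=10): x=601/120 (≈5.0083) theta=-19/240 (≈-0.0792)
After 6 (thin lens f=-23): x=601/120 (≈5.0083) theta=51/368 (≈0.1386)
z_focus = -x_out/theta_out = -(601/120)/(51/368) = -27646/765 ≈ -36.1386
Rounded to 4 decimal places: z = -36.1386

Answer: -36.1386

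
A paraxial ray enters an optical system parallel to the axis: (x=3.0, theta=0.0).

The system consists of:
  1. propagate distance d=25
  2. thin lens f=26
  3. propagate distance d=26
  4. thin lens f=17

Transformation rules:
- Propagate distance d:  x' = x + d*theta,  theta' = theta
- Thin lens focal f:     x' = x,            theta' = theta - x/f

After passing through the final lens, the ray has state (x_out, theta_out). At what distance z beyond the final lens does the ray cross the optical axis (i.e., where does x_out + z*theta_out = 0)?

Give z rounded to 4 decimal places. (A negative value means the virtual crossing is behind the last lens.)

Initial: x=3.0000 theta=0.0000
After 1 (propagate distance d=25): x=3.0000 theta=0.0000
After 2 (thin lens f=26): x=3.0000 theta=-3/26 (≈-0.1154)
After 3 (propagate distance d=26): x=0.0000 theta=-3/26 (≈-0.1154)
After 4 (thin lens f=17): x=0.0000 theta=-3/26 (≈-0.1154)
z_focus = -x_out/theta_out = -(0.0000)/(-3/26) = 0.0000
Rounded to 4 decimal places: z = 0.0000

Answer: 0.0000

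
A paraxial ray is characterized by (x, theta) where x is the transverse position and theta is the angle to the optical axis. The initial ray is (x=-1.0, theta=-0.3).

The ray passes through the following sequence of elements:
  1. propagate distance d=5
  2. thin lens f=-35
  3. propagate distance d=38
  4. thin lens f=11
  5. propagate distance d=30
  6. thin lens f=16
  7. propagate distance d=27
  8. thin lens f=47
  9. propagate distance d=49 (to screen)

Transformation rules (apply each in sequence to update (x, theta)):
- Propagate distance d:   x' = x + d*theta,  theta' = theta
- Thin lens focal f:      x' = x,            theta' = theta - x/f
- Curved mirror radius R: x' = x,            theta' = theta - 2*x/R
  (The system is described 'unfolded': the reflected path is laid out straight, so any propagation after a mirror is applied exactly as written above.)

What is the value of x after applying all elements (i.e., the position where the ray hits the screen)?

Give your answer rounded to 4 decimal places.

Answer: 1.2533

Derivation:
Initial: x=-1.0000 theta=-0.3000
After 1 (propagate distance d=5): x=-2.5000 theta=-0.3000
After 2 (thin lens f=-35): x=-2.5000 theta=-13/35 (≈-0.3714)
After 3 (propagate distance d=38): x=-1163/70 (≈-16.6143) theta=-13/35 (≈-0.3714)
After 4 (thin lens f=11): x=-1163/70 (≈-16.6143) theta=877/770 (≈1.1390)
After 5 (propagate distance d=30): x=1931/110 (≈17.5545) theta=877/770 (≈1.1390)
After 6 (thin lens f=16): x=1931/110 (≈17.5545) theta=103/2464 (≈0.0418)
After 7 (propagate distance d=27): x=230177/12320 (≈18.6832) theta=103/2464 (≈0.0418)
After 8 (thin lens f=47): x=230177/12320 (≈18.6832) theta=-51493/144760 (≈-0.3557)
After 9 (propagate distance d=49 (to screen)): x=725691/579040 (≈1.2533) theta=-51493/144760 (≈-0.3557)
Rounded to 4 decimal places: x = 1.2533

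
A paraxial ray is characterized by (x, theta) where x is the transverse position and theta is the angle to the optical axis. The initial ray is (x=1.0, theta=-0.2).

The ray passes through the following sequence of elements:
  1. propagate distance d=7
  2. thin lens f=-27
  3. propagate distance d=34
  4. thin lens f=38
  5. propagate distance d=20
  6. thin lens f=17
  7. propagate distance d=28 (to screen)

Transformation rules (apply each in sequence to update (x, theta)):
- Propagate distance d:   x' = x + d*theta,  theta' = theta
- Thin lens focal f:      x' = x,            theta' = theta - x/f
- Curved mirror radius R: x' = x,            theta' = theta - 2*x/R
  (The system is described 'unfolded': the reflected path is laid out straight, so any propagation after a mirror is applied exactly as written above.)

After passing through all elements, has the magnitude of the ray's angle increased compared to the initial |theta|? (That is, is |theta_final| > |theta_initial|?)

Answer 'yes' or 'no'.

Initial: x=1.0000 theta=-0.2000
After 1 (propagate distance d=7): x=-0.4000 theta=-0.2000
After 2 (thin lens f=-27): x=-0.4000 theta=-29/135 (≈-0.2148)
After 3 (propagate distance d=34): x=-208/27 (≈-7.7037) theta=-29/135 (≈-0.2148)
After 4 (thin lens f=38): x=-208/27 (≈-7.7037) theta=-31/2565 (≈-0.0121)
After 5 (propagate distance d=20): x=-4076/513 (≈-7.9454) theta=-31/2565 (≈-0.0121)
After 6 (thin lens f=17): x=-4076/513 (≈-7.9454) theta=19853/43605 (≈0.4553)
After 7 (propagate distance d=28 (to screen)): x=69808/14535 (≈4.8028) theta=19853/43605 (≈0.4553)
|theta_initial|=0.2000 |theta_final|=19853/43605 (≈0.4553) -> increased

Answer: yes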